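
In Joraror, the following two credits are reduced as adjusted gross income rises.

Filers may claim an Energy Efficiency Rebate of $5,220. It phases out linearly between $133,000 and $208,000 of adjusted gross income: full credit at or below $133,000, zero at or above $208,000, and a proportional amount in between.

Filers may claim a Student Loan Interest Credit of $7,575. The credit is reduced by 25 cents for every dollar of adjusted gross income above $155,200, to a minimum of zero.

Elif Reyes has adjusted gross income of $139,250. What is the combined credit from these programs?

$12,360

Energy Efficiency Rebate: $139,250 is $6,250 into a $75,000 phase-out range, leaving 68,750/75,000 of the credit: $5,220 × 68,750/75,000 = $4,785.
Student Loan Interest Credit: $139,250 is at or below the $155,200 threshold, so the full $7,575 applies.
Total: $4,785 + $7,575 = $12,360.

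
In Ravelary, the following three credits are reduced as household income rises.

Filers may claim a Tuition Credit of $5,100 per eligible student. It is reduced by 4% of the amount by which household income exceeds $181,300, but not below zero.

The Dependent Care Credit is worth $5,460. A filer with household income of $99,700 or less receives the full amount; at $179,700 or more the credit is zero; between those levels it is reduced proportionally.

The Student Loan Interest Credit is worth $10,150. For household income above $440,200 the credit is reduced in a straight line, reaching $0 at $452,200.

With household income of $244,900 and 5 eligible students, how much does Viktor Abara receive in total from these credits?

Tuition Credit: base = 5 × $5,100 = $25,500. 4% of the $63,600 excess over $181,300 is $2,544; credit = $25,500 − $2,544 = $22,956.
Dependent Care Credit: $244,900 is at or above $179,700, so the credit is $0.
Student Loan Interest Credit: $244,900 is at or below the $440,200 threshold, so the full $10,150 applies.
Total: $22,956 + $0 + $10,150 = $33,106.

$33,106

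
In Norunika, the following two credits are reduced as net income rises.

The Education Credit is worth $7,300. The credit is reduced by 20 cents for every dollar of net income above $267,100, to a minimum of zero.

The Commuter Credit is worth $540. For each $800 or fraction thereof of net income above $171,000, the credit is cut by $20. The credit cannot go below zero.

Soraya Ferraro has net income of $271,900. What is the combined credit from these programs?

Education Credit: 20% of the $4,800 excess over $267,100 is $960; credit = $7,300 − $960 = $6,340.
Commuter Credit: income exceeds $171,000 by $100,900 → 127 increments × $20 = $2,540 ≥ base, so the credit is $0.
Total: $6,340 + $0 = $6,340.

$6,340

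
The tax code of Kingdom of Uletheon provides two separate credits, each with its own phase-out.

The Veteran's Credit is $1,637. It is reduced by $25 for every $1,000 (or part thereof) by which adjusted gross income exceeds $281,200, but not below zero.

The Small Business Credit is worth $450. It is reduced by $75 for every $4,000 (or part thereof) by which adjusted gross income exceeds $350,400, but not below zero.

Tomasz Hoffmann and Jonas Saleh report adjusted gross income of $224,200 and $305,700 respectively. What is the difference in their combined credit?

$625

Tomasz ($224,200): Veteran's Credit: $224,200 is at or below the $281,200 threshold, so the full $1,637 applies. Small Business Credit: $224,200 is at or below the $350,400 threshold, so the full $450 applies. total $1,637 + $450 = $2,087
Jonas ($305,700): Veteran's Credit: income exceeds $281,200 by $24,500, which is 25 full-or-partial $1,000 increments; reduction = 25 × $25 = $625, leaving $1,012. Small Business Credit: $305,700 is at or below the $350,400 threshold, so the full $450 applies. total $1,012 + $450 = $1,462
Difference: |$2,087 − $1,462| = $625.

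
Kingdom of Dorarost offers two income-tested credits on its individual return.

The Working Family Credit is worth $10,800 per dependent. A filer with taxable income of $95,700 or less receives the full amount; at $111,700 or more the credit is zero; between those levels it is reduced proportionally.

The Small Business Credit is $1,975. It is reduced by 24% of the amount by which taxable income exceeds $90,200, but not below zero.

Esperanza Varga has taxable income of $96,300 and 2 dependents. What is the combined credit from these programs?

Working Family Credit: base = 2 × $10,800 = $21,600. $96,300 is $600 into a $16,000 phase-out range, leaving 15,400/16,000 of the credit: $21,600 × 15,400/16,000 = $20,790.
Small Business Credit: 24% of the $6,100 excess over $90,200 is $1,464; credit = $1,975 − $1,464 = $511.
Total: $20,790 + $511 = $21,301.

$21,301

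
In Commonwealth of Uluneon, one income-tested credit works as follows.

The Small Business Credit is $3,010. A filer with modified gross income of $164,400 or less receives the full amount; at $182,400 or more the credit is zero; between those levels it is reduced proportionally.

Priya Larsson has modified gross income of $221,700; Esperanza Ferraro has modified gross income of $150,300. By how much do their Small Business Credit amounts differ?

Priya ($221,700): Small Business Credit: $221,700 is at or above $182,400, so the credit is $0.
Esperanza ($150,300): Small Business Credit: $150,300 is at or below the $164,400 threshold, so the full $3,010 applies.
Difference: |$0 − $3,010| = $3,010.

$3,010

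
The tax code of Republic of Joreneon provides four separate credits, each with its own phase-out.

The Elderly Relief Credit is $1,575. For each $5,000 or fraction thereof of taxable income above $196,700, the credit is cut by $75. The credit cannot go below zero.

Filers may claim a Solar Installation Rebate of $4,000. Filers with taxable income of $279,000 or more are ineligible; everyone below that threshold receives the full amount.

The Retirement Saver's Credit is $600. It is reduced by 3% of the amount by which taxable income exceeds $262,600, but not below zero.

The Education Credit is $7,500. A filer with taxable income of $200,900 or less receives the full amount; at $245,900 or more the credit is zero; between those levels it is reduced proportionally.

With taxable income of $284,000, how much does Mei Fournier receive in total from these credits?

$225

Elderly Relief Credit: income exceeds $196,700 by $87,300, which is 18 full-or-partial $5,000 increments; reduction = 18 × $75 = $1,350, leaving $225.
Solar Installation Rebate: $284,000 meets or exceeds the $279,000 cutoff, so the credit is $0.
Retirement Saver's Credit: 3% of the $21,400 excess over $262,600 is $642 ≥ base, so the credit is $0.
Education Credit: $284,000 is at or above $245,900, so the credit is $0.
Total: $225 + $0 + $0 + $0 = $225.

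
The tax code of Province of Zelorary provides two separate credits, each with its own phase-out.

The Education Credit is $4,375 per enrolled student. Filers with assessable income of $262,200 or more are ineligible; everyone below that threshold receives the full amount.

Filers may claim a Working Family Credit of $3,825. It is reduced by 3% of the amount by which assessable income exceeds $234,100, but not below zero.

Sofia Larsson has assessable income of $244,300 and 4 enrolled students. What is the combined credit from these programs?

$21,019

Education Credit: base = 4 × $4,375 = $17,500. $244,300 is below the $262,200 cutoff, so the full $17,500 applies.
Working Family Credit: 3% of the $10,200 excess over $234,100 is $306; credit = $3,825 − $306 = $3,519.
Total: $17,500 + $3,519 = $21,019.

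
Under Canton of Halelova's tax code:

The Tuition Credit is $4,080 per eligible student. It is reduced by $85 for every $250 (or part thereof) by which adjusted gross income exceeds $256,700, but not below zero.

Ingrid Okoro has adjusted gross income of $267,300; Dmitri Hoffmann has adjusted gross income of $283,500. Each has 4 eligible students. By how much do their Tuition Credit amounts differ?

Ingrid ($267,300): Tuition Credit: base = 4 × $4,080 = $16,320. income exceeds $256,700 by $10,600, which is 43 full-or-partial $250 increments; reduction = 43 × $85 = $3,655, leaving $12,665.
Dmitri ($283,500): Tuition Credit: base = 4 × $4,080 = $16,320. income exceeds $256,700 by $26,800, which is 108 full-or-partial $250 increments; reduction = 108 × $85 = $9,180, leaving $7,140.
Difference: |$12,665 − $7,140| = $5,525.

$5,525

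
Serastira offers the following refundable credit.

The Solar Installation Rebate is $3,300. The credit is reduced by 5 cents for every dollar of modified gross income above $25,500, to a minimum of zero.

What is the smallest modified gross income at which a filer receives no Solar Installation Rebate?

$91,500

The credit falls by 5% of each dollar above $25,500, so it reaches zero when the excess is $3,300 / 5% = $66,000: income = $25,500 + $66,000 = $91,500.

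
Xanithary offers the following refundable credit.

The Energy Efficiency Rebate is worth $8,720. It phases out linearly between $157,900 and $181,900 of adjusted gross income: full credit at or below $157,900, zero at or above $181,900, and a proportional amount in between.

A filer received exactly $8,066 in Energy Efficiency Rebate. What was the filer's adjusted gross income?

$159,700

$8,066 is 8,066/8,720 of the full $8,720, so 654/8,720 of the $24,000 range has been used: income = $157,900 + $24,000 × 654/8,720 = $159,700.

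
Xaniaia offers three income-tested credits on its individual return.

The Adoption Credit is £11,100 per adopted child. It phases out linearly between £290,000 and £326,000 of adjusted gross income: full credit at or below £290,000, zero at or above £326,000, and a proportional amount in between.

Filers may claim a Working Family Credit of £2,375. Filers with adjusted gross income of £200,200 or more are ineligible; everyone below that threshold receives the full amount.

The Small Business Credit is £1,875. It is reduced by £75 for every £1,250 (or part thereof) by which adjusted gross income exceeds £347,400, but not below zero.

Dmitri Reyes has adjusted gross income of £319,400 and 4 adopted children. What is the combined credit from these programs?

£10,015

Adoption Credit: base = 4 × £11,100 = £44,400. £319,400 is £29,400 into a £36,000 phase-out range, leaving 6,600/36,000 of the credit: £44,400 × 6,600/36,000 = £8,140.
Working Family Credit: £319,400 meets or exceeds the £200,200 cutoff, so the credit is £0.
Small Business Credit: £319,400 is at or below the £347,400 threshold, so the full £1,875 applies.
Total: £8,140 + £0 + £1,875 = £10,015.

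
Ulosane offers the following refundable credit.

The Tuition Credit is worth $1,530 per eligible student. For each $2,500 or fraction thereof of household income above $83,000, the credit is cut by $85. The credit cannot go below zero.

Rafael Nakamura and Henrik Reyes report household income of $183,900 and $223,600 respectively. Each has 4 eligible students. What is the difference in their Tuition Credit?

$1,360

Rafael ($183,900): Tuition Credit: base = 4 × $1,530 = $6,120. income exceeds $83,000 by $100,900, which is 41 full-or-partial $2,500 increments; reduction = 41 × $85 = $3,485, leaving $2,635.
Henrik ($223,600): Tuition Credit: base = 4 × $1,530 = $6,120. income exceeds $83,000 by $140,600, which is 57 full-or-partial $2,500 increments; reduction = 57 × $85 = $4,845, leaving $1,275.
Difference: |$2,635 − $1,275| = $1,360.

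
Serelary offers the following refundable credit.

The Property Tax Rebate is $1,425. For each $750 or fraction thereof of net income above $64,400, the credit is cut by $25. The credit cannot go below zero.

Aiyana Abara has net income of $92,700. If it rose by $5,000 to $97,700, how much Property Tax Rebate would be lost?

At $92,700 — income exceeds $64,400 by $28,300, which is 38 full-or-partial $750 increments; reduction = 38 × $25 = $950, leaving $475.
At $97,700 — income exceeds $64,400 by $33,300, which is 45 full-or-partial $750 increments; reduction = 45 × $25 = $1,125, leaving $300.
Lost: $475 − $300 = $175.

$175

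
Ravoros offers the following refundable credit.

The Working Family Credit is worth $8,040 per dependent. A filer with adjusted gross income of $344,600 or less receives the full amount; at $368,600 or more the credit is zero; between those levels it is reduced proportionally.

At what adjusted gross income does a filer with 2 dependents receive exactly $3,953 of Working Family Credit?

Full credit = 2 × $8,040 = $16,080.
$3,953 is 3,953/16,080 of the full $16,080, so 12,127/16,080 of the $24,000 range has been used: income = $344,600 + $24,000 × 12,127/16,080 = $362,700.

$362,700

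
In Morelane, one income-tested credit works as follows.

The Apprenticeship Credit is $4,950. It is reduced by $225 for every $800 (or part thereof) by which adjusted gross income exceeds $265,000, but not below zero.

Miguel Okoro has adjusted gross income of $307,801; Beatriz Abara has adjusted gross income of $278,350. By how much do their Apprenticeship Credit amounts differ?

Miguel ($307,801): Apprenticeship Credit: income exceeds $265,000 by $42,801 → 54 increments × $225 = $12,150 ≥ base, so the credit is $0.
Beatriz ($278,350): Apprenticeship Credit: income exceeds $265,000 by $13,350, which is 17 full-or-partial $800 increments; reduction = 17 × $225 = $3,825, leaving $1,125.
Difference: |$0 − $1,125| = $1,125.

$1,125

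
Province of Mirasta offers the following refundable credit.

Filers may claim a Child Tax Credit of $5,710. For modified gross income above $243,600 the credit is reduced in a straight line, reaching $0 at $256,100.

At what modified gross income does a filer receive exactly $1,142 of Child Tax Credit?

$253,600

$1,142 is 1,142/5,710 of the full $5,710, so 4,568/5,710 of the $12,500 range has been used: income = $243,600 + $12,500 × 4,568/5,710 = $253,600.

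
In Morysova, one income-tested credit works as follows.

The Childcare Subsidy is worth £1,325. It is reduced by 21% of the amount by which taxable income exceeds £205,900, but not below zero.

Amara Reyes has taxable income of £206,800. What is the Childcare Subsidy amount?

£1,136

Childcare Subsidy: 21% of the £900 excess over £205,900 is £189; credit = £1,325 − £189 = £1,136.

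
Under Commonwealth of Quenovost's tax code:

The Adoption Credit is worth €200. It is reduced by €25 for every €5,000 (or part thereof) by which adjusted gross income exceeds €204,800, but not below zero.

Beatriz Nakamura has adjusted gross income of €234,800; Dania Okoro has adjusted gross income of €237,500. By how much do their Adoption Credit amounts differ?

Beatriz (€234,800): Adoption Credit: income exceeds €204,800 by €30,000, which is 6 full-or-partial €5,000 increments; reduction = 6 × €25 = €150, leaving €50.
Dania (€237,500): Adoption Credit: income exceeds €204,800 by €32,700, which is 7 full-or-partial €5,000 increments; reduction = 7 × €25 = €175, leaving €25.
Difference: |€50 − €25| = €25.

€25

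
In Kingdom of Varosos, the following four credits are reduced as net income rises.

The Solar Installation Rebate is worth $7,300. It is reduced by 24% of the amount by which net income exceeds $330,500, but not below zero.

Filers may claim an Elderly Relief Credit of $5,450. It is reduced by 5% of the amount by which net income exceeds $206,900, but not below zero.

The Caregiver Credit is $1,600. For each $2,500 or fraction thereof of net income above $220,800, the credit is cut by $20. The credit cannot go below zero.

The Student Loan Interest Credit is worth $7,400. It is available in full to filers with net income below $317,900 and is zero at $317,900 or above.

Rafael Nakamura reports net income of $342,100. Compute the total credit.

Solar Installation Rebate: 24% of the $11,600 excess over $330,500 is $2,784; credit = $7,300 − $2,784 = $4,516.
Elderly Relief Credit: 5% of the $135,200 excess over $206,900 is $6,760 ≥ base, so the credit is $0.
Caregiver Credit: income exceeds $220,800 by $121,300, which is 49 full-or-partial $2,500 increments; reduction = 49 × $20 = $980, leaving $620.
Student Loan Interest Credit: $342,100 meets or exceeds the $317,900 cutoff, so the credit is $0.
Total: $4,516 + $0 + $620 + $0 = $5,136.

$5,136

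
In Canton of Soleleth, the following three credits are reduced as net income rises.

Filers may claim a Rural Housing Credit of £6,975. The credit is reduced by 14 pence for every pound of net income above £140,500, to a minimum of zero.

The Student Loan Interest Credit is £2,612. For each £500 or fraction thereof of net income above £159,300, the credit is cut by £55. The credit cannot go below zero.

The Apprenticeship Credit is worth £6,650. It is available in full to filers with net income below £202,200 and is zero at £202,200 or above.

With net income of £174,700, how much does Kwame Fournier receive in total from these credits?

£9,744

Rural Housing Credit: 14% of the £34,200 excess over £140,500 is £4,788; credit = £6,975 − £4,788 = £2,187.
Student Loan Interest Credit: income exceeds £159,300 by £15,400, which is 31 full-or-partial £500 increments; reduction = 31 × £55 = £1,705, leaving £907.
Apprenticeship Credit: £174,700 is below the £202,200 cutoff, so the full £6,650 applies.
Total: £2,187 + £907 + £6,650 = £9,744.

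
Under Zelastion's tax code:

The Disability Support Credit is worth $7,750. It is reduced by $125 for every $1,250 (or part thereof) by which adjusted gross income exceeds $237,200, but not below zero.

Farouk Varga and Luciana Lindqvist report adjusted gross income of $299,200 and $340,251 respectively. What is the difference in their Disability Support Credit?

$1,500

Farouk ($299,200): Disability Support Credit: income exceeds $237,200 by $62,000, which is 50 full-or-partial $1,250 increments; reduction = 50 × $125 = $6,250, leaving $1,500.
Luciana ($340,251): Disability Support Credit: income exceeds $237,200 by $103,051 → 83 increments × $125 = $10,375 ≥ base, so the credit is $0.
Difference: |$1,500 − $0| = $1,500.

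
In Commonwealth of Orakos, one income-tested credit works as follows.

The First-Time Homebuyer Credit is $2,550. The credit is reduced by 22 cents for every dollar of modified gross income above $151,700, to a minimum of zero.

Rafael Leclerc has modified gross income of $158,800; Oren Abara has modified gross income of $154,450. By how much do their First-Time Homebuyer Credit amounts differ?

Rafael ($158,800): First-Time Homebuyer Credit: 22% of the $7,100 excess over $151,700 is $1,562; credit = $2,550 − $1,562 = $988.
Oren ($154,450): First-Time Homebuyer Credit: 22% of the $2,750 excess over $151,700 is $605; credit = $2,550 − $605 = $1,945.
Difference: |$988 − $1,945| = $957.

$957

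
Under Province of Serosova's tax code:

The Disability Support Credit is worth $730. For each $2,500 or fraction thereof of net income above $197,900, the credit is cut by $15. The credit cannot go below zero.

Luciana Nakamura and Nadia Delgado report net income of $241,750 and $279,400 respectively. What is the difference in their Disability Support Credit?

Luciana ($241,750): Disability Support Credit: income exceeds $197,900 by $43,850, which is 18 full-or-partial $2,500 increments; reduction = 18 × $15 = $270, leaving $460.
Nadia ($279,400): Disability Support Credit: income exceeds $197,900 by $81,500, which is 33 full-or-partial $2,500 increments; reduction = 33 × $15 = $495, leaving $235.
Difference: |$460 − $235| = $225.

$225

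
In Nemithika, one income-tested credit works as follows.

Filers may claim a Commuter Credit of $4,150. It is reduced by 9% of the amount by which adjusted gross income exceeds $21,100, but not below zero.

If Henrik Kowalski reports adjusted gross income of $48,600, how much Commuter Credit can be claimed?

$1,675

Commuter Credit: 9% of the $27,500 excess over $21,100 is $2,475; credit = $4,150 − $2,475 = $1,675.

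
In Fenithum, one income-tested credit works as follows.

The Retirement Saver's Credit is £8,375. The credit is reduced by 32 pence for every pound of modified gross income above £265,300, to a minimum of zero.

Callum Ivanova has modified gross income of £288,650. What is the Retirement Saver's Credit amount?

Retirement Saver's Credit: 32% of the £23,350 excess over £265,300 is £7,472; credit = £8,375 − £7,472 = £903.

£903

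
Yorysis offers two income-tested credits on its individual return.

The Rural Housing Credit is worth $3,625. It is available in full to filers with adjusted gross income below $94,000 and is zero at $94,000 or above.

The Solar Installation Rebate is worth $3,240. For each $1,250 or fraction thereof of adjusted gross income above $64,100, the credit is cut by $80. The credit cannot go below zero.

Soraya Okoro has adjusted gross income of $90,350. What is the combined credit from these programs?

Rural Housing Credit: $90,350 is below the $94,000 cutoff, so the full $3,625 applies.
Solar Installation Rebate: income exceeds $64,100 by $26,250, which is 21 full-or-partial $1,250 increments; reduction = 21 × $80 = $1,680, leaving $1,560.
Total: $3,625 + $1,560 = $5,185.

$5,185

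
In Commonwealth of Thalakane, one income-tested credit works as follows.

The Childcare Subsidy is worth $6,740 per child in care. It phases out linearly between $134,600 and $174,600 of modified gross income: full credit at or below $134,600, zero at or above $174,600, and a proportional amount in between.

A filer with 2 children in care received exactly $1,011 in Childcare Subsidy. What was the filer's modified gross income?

$171,600

Full credit = 2 × $6,740 = $13,480.
$1,011 is 1,011/13,480 of the full $13,480, so 12,469/13,480 of the $40,000 range has been used: income = $134,600 + $40,000 × 12,469/13,480 = $171,600.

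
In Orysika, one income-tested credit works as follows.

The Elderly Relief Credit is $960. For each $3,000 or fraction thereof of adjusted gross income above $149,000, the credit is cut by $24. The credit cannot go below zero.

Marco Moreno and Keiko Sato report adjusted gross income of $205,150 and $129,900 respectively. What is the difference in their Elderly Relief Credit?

Marco ($205,150): Elderly Relief Credit: income exceeds $149,000 by $56,150, which is 19 full-or-partial $3,000 increments; reduction = 19 × $24 = $456, leaving $504.
Keiko ($129,900): Elderly Relief Credit: $129,900 is at or below the $149,000 threshold, so the full $960 applies.
Difference: |$504 − $960| = $456.

$456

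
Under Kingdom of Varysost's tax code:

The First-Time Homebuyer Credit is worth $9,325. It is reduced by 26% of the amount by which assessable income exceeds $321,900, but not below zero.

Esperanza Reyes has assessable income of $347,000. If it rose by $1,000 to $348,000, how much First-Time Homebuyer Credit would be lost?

$260

At $347,000 — 26% of the $25,100 excess over $321,900 is $6,526; credit = $9,325 − $6,526 = $2,799.
At $348,000 — 26% of the $26,100 excess over $321,900 is $6,786; credit = $9,325 − $6,786 = $2,539.
Lost: $2,799 − $2,539 = $260.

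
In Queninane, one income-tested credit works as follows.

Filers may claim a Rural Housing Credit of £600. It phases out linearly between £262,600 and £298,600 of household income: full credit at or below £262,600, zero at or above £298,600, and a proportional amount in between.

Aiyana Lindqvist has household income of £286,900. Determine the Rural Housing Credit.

£195

Rural Housing Credit: £286,900 is £24,300 into a £36,000 phase-out range, leaving 11,700/36,000 of the credit: £600 × 11,700/36,000 = £195.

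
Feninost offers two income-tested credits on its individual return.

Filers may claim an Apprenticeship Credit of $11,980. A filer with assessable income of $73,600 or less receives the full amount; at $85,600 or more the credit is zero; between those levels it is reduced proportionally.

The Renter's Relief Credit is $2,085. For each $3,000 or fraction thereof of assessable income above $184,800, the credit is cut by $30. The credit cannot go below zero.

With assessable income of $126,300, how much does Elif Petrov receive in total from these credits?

$2,085

Apprenticeship Credit: $126,300 is at or above $85,600, so the credit is $0.
Renter's Relief Credit: $126,300 is at or below the $184,800 threshold, so the full $2,085 applies.
Total: $0 + $2,085 = $2,085.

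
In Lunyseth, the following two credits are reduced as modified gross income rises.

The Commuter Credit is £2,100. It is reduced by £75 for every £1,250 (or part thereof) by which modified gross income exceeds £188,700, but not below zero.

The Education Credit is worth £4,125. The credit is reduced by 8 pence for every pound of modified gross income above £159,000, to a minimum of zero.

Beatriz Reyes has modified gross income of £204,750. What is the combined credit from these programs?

Commuter Credit: income exceeds £188,700 by £16,050, which is 13 full-or-partial £1,250 increments; reduction = 13 × £75 = £975, leaving £1,125.
Education Credit: 8% of the £45,750 excess over £159,000 is £3,660; credit = £4,125 − £3,660 = £465.
Total: £1,125 + £465 = £1,590.

£1,590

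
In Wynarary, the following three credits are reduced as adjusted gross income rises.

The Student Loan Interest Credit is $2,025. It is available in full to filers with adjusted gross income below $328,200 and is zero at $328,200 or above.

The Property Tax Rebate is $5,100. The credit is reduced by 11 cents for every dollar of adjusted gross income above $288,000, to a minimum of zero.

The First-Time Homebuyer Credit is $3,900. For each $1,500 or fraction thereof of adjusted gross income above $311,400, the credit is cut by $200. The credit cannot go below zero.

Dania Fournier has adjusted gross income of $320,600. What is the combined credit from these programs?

$6,039

Student Loan Interest Credit: $320,600 is below the $328,200 cutoff, so the full $2,025 applies.
Property Tax Rebate: 11% of the $32,600 excess over $288,000 is $3,586; credit = $5,100 − $3,586 = $1,514.
First-Time Homebuyer Credit: income exceeds $311,400 by $9,200, which is 7 full-or-partial $1,500 increments; reduction = 7 × $200 = $1,400, leaving $2,500.
Total: $2,025 + $1,514 + $2,500 = $6,039.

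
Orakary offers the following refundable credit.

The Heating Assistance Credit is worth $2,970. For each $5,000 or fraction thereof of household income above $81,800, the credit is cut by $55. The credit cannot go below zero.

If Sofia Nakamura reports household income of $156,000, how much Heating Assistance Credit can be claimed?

$2,145

Heating Assistance Credit: income exceeds $81,800 by $74,200, which is 15 full-or-partial $5,000 increments; reduction = 15 × $55 = $825, leaving $2,145.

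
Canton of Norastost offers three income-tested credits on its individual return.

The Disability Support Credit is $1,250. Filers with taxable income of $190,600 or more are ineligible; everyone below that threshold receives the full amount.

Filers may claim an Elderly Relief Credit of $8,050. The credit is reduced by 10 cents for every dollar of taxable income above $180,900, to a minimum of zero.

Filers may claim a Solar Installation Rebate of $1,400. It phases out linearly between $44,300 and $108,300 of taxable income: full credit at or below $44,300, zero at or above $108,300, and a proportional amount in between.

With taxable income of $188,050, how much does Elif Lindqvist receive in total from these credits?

$8,585

Disability Support Credit: $188,050 is below the $190,600 cutoff, so the full $1,250 applies.
Elderly Relief Credit: 10% of the $7,150 excess over $180,900 is $715; credit = $8,050 − $715 = $7,335.
Solar Installation Rebate: $188,050 is at or above $108,300, so the credit is $0.
Total: $1,250 + $7,335 + $0 = $8,585.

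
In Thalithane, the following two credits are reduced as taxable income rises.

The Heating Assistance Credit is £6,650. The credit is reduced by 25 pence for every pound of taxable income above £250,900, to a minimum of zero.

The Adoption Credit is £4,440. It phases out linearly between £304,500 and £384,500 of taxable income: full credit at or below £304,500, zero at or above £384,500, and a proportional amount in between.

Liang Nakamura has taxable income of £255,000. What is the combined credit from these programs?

Heating Assistance Credit: 25% of the £4,100 excess over £250,900 is £1,025; credit = £6,650 − £1,025 = £5,625.
Adoption Credit: £255,000 is at or below the £304,500 threshold, so the full £4,440 applies.
Total: £5,625 + £4,440 = £10,065.

£10,065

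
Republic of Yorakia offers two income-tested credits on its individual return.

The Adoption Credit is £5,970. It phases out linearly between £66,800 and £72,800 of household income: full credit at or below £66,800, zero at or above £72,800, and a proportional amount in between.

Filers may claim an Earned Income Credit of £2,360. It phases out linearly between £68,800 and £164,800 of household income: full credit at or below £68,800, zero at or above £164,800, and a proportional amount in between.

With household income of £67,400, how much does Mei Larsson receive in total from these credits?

Adoption Credit: £67,400 is £600 into a £6,000 phase-out range, leaving 5,400/6,000 of the credit: £5,970 × 5,400/6,000 = £5,373.
Earned Income Credit: £67,400 is at or below the £68,800 threshold, so the full £2,360 applies.
Total: £5,373 + £2,360 = £7,733.

£7,733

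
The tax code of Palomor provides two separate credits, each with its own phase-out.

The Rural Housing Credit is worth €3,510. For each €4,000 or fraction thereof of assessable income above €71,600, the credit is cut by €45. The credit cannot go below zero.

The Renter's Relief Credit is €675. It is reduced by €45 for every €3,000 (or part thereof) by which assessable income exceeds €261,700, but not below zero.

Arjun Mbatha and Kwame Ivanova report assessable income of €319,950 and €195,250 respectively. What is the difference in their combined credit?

€2,115

Arjun (€319,950): Rural Housing Credit: income exceeds €71,600 by €248,350, which is 63 full-or-partial €4,000 increments; reduction = 63 × €45 = €2,835, leaving €675. Renter's Relief Credit: income exceeds €261,700 by €58,250 → 20 increments × €45 = €900 ≥ base, so the credit is €0. total €675 + €0 = €675
Kwame (€195,250): Rural Housing Credit: income exceeds €71,600 by €123,650, which is 31 full-or-partial €4,000 increments; reduction = 31 × €45 = €1,395, leaving €2,115. Renter's Relief Credit: €195,250 is at or below the €261,700 threshold, so the full €675 applies. total €2,115 + €675 = €2,790
Difference: |€675 − €2,790| = €2,115.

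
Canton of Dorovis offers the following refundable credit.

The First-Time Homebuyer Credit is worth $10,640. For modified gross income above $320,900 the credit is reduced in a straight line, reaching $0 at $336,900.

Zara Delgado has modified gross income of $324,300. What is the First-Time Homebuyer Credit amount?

$8,379

First-Time Homebuyer Credit: $324,300 is $3,400 into a $16,000 phase-out range, leaving 12,600/16,000 of the credit: $10,640 × 12,600/16,000 = $8,379.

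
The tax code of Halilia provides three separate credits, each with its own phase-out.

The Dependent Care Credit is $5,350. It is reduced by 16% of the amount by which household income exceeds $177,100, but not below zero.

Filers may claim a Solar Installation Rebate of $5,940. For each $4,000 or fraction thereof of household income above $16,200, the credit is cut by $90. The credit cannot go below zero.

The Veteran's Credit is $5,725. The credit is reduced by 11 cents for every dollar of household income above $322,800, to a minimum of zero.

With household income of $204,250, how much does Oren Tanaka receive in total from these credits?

$8,351

Dependent Care Credit: 16% of the $27,150 excess over $177,100 is $4,344; credit = $5,350 − $4,344 = $1,006.
Solar Installation Rebate: income exceeds $16,200 by $188,050, which is 48 full-or-partial $4,000 increments; reduction = 48 × $90 = $4,320, leaving $1,620.
Veteran's Credit: $204,250 is at or below the $322,800 threshold, so the full $5,725 applies.
Total: $1,006 + $1,620 + $5,725 = $8,351.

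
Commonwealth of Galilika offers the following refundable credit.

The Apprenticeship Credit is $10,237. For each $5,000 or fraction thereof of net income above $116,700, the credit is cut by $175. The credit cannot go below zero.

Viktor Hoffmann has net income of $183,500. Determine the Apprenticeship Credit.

Apprenticeship Credit: income exceeds $116,700 by $66,800, which is 14 full-or-partial $5,000 increments; reduction = 14 × $175 = $2,450, leaving $7,787.

$7,787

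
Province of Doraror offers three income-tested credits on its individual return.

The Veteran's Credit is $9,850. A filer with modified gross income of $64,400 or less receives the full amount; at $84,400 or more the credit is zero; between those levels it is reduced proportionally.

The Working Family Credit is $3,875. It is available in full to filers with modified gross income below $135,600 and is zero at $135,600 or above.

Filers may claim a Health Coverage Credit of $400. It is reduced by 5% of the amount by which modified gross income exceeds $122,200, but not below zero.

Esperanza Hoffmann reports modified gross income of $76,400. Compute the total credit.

$8,215

Veteran's Credit: $76,400 is $12,000 into a $20,000 phase-out range, leaving 8,000/20,000 of the credit: $9,850 × 8,000/20,000 = $3,940.
Working Family Credit: $76,400 is below the $135,600 cutoff, so the full $3,875 applies.
Health Coverage Credit: $76,400 is at or below the $122,200 threshold, so the full $400 applies.
Total: $3,940 + $3,875 + $400 = $8,215.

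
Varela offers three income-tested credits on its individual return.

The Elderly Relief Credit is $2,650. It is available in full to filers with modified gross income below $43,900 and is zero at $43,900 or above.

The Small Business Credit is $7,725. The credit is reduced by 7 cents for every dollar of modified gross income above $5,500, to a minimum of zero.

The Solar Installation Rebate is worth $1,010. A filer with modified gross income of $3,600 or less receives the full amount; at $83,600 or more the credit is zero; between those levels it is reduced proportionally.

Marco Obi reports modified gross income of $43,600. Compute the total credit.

$8,213

Elderly Relief Credit: $43,600 is below the $43,900 cutoff, so the full $2,650 applies.
Small Business Credit: 7% of the $38,100 excess over $5,500 is $2,667; credit = $7,725 − $2,667 = $5,058.
Solar Installation Rebate: $43,600 is $40,000 into a $80,000 phase-out range, leaving 40,000/80,000 of the credit: $1,010 × 40,000/80,000 = $505.
Total: $2,650 + $5,058 + $505 = $8,213.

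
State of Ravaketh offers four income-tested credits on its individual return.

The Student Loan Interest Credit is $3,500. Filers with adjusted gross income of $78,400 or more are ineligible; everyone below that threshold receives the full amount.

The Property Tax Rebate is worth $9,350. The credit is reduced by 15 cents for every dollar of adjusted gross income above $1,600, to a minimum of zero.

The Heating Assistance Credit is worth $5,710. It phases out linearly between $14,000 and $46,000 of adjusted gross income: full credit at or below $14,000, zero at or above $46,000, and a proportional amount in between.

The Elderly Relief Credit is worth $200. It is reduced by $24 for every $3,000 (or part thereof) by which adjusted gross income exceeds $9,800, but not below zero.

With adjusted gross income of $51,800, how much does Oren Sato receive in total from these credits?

$5,320

Student Loan Interest Credit: $51,800 is below the $78,400 cutoff, so the full $3,500 applies.
Property Tax Rebate: 15% of the $50,200 excess over $1,600 is $7,530; credit = $9,350 − $7,530 = $1,820.
Heating Assistance Credit: $51,800 is at or above $46,000, so the credit is $0.
Elderly Relief Credit: income exceeds $9,800 by $42,000 → 14 increments × $24 = $336 ≥ base, so the credit is $0.
Total: $3,500 + $1,820 + $0 + $0 = $5,320.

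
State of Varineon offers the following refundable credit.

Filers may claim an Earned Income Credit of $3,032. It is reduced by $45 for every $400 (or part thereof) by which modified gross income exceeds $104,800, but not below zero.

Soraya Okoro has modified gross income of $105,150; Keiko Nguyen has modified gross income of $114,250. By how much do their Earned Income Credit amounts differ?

$1,035

Soraya ($105,150): Earned Income Credit: income exceeds $104,800 by $350, which is 1 full-or-partial $400 increment; reduction = 1 × $45 = $45, leaving $2,987.
Keiko ($114,250): Earned Income Credit: income exceeds $104,800 by $9,450, which is 24 full-or-partial $400 increments; reduction = 24 × $45 = $1,080, leaving $1,952.
Difference: |$2,987 − $1,952| = $1,035.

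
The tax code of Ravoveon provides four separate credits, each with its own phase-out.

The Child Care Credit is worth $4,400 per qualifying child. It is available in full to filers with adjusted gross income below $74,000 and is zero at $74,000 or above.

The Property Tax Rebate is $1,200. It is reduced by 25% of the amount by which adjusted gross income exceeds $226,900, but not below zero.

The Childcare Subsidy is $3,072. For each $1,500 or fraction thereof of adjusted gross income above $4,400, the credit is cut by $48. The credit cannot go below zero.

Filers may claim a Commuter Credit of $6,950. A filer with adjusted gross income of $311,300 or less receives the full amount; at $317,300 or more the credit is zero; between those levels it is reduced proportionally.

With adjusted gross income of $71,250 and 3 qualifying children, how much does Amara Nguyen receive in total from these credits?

$22,262

Child Care Credit: base = 3 × $4,400 = $13,200. $71,250 is below the $74,000 cutoff, so the full $13,200 applies.
Property Tax Rebate: $71,250 is at or below the $226,900 threshold, so the full $1,200 applies.
Childcare Subsidy: income exceeds $4,400 by $66,850, which is 45 full-or-partial $1,500 increments; reduction = 45 × $48 = $2,160, leaving $912.
Commuter Credit: $71,250 is at or below the $311,300 threshold, so the full $6,950 applies.
Total: $13,200 + $1,200 + $912 + $6,950 = $22,262.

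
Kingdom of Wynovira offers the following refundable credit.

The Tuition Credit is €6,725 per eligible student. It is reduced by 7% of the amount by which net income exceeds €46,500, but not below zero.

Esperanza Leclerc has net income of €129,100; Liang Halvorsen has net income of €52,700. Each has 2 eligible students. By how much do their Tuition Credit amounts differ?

€5,348

Esperanza (€129,100): Tuition Credit: base = 2 × €6,725 = €13,450. 7% of the €82,600 excess over €46,500 is €5,782; credit = €13,450 − €5,782 = €7,668.
Liang (€52,700): Tuition Credit: base = 2 × €6,725 = €13,450. 7% of the €6,200 excess over €46,500 is €434; credit = €13,450 − €434 = €13,016.
Difference: |€7,668 − €13,016| = €5,348.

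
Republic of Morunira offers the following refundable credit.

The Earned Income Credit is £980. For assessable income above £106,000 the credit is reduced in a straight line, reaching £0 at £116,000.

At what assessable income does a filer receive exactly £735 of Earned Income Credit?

£735 is 735/980 of the full £980, so 245/980 of the £10,000 range has been used: income = £106,000 + £10,000 × 245/980 = £108,500.

£108,500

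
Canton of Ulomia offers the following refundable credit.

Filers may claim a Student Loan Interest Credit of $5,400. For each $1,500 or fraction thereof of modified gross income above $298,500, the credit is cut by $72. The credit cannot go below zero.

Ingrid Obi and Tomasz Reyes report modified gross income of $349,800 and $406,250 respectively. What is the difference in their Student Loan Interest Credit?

$2,664

Ingrid ($349,800): Student Loan Interest Credit: income exceeds $298,500 by $51,300, which is 35 full-or-partial $1,500 increments; reduction = 35 × $72 = $2,520, leaving $2,880.
Tomasz ($406,250): Student Loan Interest Credit: income exceeds $298,500 by $107,750, which is 72 full-or-partial $1,500 increments; reduction = 72 × $72 = $5,184, leaving $216.
Difference: |$2,880 − $216| = $2,664.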